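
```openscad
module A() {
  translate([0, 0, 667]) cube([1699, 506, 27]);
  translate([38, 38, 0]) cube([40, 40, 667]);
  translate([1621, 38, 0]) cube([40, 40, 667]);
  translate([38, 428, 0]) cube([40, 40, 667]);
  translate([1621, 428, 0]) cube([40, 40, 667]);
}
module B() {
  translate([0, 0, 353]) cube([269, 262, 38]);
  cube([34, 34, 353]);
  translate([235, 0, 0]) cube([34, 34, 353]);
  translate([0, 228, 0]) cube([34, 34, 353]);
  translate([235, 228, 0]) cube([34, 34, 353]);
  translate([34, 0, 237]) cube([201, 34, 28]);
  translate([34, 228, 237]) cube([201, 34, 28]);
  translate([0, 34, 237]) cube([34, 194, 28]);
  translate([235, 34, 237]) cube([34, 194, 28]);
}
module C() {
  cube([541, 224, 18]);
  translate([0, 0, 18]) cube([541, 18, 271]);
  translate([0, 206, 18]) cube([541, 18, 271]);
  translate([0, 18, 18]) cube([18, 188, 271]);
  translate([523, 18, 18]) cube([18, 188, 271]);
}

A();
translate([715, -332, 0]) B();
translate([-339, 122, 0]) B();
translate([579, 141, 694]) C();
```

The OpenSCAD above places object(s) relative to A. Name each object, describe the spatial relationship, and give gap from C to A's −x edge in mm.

A is a table. B is a stool. C is an open box. Two stools sit around the table at the −y, −x sides. The open box is on top of the table, centred. The gap from the open box to the table's −x edge is 579 mm.

The open box's min-x is at 579; the table's min-x is 0; gap = 579 mm.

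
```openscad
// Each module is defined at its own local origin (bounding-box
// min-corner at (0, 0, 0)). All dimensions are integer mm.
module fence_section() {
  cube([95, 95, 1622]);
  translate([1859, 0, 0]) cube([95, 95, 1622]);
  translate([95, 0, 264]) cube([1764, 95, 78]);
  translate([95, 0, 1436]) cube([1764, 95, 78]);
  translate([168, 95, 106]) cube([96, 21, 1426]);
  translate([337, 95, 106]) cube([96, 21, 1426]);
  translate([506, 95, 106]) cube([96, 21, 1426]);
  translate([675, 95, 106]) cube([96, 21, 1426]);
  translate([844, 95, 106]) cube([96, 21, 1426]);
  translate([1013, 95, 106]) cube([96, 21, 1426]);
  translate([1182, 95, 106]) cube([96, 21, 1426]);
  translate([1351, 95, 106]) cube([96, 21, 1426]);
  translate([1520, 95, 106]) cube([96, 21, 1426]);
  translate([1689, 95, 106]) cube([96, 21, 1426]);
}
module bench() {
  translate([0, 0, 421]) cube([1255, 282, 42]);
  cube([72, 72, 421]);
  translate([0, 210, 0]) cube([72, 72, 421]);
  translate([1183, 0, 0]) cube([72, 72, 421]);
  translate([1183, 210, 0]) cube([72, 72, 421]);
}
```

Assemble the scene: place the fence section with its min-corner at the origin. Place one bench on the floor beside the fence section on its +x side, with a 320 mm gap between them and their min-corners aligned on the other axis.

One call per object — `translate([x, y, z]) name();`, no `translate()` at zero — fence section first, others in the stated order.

fence_section();
translate([2274, 0, 0]) bench();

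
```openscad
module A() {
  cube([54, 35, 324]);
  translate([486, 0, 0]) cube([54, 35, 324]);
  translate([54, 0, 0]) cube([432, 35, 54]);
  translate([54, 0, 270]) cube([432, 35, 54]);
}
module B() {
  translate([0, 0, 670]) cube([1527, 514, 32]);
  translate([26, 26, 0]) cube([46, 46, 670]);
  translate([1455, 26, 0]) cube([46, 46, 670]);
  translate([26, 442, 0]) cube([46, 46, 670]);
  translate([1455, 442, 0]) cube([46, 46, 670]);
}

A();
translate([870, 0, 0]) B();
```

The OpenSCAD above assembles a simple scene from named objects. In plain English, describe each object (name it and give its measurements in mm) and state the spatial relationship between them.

A is a picture frame with a 432×216 mm rectangular opening (x by z) and a uniform 54 mm border on every side. Frame depth is 35 mm along y. It is built from two vertical stiles running the full outside height and two horizontal rails spanning the gap between the stiles.

B is a table: top 1527 mm (x) × 514 mm (y), 32 mm thick, upper face at z = 702 mm, on four 46×46 mm square legs, each inset 26 mm from the nearest pair of top edges, running from z = 0 to the bottom of the top.

The table is on the floor beside the picture frame on its +x side.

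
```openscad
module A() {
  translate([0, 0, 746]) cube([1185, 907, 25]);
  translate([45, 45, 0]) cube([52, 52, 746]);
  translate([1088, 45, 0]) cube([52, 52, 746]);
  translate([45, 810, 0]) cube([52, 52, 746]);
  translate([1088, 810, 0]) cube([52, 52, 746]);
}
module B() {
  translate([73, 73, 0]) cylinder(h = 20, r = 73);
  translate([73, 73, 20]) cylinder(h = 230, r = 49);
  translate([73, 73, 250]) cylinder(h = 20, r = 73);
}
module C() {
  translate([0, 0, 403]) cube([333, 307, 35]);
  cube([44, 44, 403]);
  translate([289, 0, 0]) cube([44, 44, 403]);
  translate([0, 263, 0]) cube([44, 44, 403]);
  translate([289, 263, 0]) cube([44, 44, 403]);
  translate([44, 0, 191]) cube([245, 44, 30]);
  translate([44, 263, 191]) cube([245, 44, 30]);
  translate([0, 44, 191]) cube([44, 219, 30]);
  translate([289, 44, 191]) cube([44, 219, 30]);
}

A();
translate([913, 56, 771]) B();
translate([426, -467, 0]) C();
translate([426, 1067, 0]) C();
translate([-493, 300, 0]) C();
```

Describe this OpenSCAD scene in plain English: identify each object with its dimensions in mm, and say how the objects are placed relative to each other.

A is a table: top 1185 mm (x) × 907 mm (y), 25 mm thick, upper face at z = 771 mm, on four 52×52 mm square legs, each inset 45 mm from the nearest pair of top edges, running from z = 0 to the bottom of the top.

B is a spool: two coaxial disc flanges of radius 73 mm and thickness 20 mm, joined by a core cylinder of radius 49 mm and height 230 mm. The lower flange rests on z = 0 and the three cylinders share a vertical axis.

C is a simple wooden stool: a rectangular seat 333 mm (x) by 307 mm (y), 35 mm thick, top face at z = 438 mm, on four square legs, each 44×44 mm in cross-section. The legs rest on z = 0, each flush with a corner of the seat. Four stretchers, 44 mm wide and 30 mm tall, connect adjacent legs with their undersides at z = 191 mm, each running between the inner faces of the legs it joins and aligned with the legs' outer faces on the other axis.

The spool is on top of the table. Three stools sit around the table at the −y, +y, −x sides.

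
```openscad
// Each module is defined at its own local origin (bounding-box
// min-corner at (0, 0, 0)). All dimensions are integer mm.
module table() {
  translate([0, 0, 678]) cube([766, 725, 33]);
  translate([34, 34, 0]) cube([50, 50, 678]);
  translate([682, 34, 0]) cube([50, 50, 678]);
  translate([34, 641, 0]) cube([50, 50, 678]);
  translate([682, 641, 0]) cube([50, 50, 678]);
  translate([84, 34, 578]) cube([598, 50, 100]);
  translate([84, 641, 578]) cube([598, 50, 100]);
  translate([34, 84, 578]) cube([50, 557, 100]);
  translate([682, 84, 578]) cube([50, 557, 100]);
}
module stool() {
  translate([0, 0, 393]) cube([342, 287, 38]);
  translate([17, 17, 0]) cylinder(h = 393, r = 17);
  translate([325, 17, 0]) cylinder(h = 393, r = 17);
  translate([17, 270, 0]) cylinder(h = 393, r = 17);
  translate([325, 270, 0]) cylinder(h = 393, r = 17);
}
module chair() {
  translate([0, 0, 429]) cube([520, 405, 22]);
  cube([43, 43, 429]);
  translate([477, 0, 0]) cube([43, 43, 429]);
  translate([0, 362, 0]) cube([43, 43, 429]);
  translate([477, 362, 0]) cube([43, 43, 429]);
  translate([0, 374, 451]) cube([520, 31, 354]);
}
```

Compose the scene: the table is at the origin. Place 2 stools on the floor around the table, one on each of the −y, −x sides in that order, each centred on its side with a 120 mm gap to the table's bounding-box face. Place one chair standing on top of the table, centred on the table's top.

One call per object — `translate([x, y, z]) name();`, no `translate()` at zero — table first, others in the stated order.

table();
translate([212, -407, 0]) stool();
translate([-462, 219, 0]) stool();
translate([123, 160, 711]) chair();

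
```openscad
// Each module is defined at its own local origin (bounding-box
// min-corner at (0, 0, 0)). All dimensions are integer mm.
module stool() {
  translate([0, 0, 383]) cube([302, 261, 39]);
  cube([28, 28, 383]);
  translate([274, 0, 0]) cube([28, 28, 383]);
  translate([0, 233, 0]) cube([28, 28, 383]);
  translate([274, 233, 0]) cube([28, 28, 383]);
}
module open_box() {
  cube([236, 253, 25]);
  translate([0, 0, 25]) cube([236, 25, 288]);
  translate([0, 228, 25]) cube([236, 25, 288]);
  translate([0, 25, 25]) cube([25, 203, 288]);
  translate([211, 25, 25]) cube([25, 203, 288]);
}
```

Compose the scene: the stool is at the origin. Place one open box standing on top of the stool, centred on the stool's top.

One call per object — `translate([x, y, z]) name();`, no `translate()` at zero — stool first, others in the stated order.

stool();
translate([33, 4, 422]) open_box();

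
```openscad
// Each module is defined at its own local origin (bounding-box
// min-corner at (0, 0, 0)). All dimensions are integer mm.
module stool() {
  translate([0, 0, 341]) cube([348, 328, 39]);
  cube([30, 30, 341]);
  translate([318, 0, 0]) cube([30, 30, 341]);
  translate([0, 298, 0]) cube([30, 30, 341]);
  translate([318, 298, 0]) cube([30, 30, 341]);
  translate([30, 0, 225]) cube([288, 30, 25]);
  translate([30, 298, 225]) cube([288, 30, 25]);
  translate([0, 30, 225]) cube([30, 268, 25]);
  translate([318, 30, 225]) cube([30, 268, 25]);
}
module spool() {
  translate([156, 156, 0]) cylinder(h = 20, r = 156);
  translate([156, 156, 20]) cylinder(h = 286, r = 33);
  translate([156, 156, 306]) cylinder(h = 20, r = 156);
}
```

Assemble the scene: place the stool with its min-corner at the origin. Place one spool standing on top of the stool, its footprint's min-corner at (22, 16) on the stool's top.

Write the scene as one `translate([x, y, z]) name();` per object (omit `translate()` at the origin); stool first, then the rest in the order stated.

stool();
translate([22, 16, 380]) spool();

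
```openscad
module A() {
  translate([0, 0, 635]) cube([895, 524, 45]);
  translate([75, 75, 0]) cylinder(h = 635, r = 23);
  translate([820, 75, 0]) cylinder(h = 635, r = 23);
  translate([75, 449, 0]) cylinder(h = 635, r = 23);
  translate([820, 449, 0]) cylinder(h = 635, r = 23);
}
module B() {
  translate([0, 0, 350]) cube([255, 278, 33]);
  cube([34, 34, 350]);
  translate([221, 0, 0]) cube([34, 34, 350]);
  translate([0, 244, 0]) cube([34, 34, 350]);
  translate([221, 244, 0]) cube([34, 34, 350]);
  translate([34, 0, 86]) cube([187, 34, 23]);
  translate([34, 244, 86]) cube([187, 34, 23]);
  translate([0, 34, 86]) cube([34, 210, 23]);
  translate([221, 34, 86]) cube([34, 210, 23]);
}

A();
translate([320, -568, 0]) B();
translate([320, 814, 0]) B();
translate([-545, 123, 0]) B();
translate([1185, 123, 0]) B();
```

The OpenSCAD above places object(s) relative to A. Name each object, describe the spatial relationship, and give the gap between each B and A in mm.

A is a table. B is a stool. Four stools sit around the table at the −y, +y, −x, +x sides. The gap between each stool and the table is 290 mm.

Each stool's nearest face is 290 mm from the table's bounding box.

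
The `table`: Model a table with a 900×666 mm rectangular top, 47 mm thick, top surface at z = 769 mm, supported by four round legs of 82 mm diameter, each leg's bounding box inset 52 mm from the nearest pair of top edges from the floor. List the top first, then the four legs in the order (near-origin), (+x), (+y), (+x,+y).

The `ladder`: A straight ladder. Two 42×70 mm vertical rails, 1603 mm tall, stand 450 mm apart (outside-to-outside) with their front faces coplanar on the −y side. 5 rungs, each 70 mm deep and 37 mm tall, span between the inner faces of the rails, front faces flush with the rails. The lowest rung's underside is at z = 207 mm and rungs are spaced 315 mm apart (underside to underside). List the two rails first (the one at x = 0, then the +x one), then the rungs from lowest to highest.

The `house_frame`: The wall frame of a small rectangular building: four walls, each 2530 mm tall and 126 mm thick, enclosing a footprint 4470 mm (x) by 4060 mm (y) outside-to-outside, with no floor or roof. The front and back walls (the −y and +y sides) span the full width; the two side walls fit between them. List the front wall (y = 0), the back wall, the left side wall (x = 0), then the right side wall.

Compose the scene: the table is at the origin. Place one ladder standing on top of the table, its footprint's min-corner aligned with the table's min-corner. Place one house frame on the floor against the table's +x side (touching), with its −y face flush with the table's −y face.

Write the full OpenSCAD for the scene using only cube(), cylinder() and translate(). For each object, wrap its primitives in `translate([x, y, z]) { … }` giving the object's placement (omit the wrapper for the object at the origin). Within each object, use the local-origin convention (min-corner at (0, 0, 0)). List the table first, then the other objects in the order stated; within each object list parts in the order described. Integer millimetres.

translate([0, 0, 722]) cube([900, 666, 47]);
translate([93, 93, 0]) cylinder(h = 722, r = 41);
translate([807, 93, 0]) cylinder(h = 722, r = 41);
translate([93, 573, 0]) cylinder(h = 722, r = 41);
translate([807, 573, 0]) cylinder(h = 722, r = 41);
translate([0, 0, 769]) {
  cube([42, 70, 1603]);
  translate([408, 0, 0]) cube([42, 70, 1603]);
  translate([42, 0, 207]) cube([366, 70, 37]);
  translate([42, 0, 522]) cube([366, 70, 37]);
  translate([42, 0, 837]) cube([366, 70, 37]);
  translate([42, 0, 1152]) cube([366, 70, 37]);
  translate([42, 0, 1467]) cube([366, 70, 37]);
}
translate([900, 0, 0]) {
  cube([4470, 126, 2530]);
  translate([0, 3934, 0]) cube([4470, 126, 2530]);
  translate([0, 126, 0]) cube([126, 3808, 2530]);
  translate([4344, 126, 0]) cube([126, 3808, 2530]);
}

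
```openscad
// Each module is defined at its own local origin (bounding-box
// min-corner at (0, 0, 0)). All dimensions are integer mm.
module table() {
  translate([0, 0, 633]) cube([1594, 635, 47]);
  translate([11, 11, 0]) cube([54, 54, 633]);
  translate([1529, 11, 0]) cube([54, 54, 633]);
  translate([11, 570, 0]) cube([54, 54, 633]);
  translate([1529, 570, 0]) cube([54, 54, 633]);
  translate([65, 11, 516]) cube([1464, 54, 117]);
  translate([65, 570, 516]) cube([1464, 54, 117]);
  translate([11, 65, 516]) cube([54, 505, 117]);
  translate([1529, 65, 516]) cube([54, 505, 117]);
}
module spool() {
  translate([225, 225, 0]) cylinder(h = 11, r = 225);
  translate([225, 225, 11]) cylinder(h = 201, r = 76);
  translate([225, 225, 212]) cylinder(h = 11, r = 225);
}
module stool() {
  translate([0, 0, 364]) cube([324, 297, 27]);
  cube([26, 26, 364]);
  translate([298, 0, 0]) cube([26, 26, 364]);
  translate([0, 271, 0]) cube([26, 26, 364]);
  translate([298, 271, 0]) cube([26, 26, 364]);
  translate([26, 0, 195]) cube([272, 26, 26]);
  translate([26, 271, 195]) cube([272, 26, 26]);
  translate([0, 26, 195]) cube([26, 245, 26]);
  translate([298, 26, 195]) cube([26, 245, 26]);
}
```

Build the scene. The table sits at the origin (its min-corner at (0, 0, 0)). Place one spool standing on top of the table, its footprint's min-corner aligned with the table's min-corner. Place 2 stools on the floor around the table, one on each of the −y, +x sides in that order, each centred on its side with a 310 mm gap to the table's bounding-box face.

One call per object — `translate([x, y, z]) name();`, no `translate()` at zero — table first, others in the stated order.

table();
translate([0, 0, 680]) spool();
translate([635, -607, 0]) stool();
translate([1904, 169, 0]) stool();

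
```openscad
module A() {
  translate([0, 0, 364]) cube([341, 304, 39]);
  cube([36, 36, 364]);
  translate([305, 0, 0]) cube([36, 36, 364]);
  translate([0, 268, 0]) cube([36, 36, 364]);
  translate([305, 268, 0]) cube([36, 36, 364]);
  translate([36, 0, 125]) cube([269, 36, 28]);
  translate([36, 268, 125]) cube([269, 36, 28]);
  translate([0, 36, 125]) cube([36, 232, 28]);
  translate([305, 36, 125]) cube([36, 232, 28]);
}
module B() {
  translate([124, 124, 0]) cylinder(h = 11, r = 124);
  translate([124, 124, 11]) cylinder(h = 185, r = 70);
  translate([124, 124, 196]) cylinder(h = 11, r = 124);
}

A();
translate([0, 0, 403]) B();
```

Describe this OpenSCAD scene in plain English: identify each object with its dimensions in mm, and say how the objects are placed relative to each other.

A is a four-legged stool. The seat is 341×304 mm, 39 mm thick, top at z = 403 mm. It stands on four square legs, each 36×36 mm in cross-section, from z = 0 to the seat underside, each flush with a corner of the seat. Four stretchers, 36 mm wide and 28 mm tall, connect adjacent legs with their undersides at z = 125 mm, each running between the inner faces of the legs it joins and aligned with the legs' outer faces on the other axis.

B is a spool: two coaxial disc flanges of radius 124 mm and thickness 11 mm, joined by a core cylinder of radius 70 mm and height 185 mm. The lower flange rests on z = 0 and the three cylinders share a vertical axis.

The spool is on top of the stool.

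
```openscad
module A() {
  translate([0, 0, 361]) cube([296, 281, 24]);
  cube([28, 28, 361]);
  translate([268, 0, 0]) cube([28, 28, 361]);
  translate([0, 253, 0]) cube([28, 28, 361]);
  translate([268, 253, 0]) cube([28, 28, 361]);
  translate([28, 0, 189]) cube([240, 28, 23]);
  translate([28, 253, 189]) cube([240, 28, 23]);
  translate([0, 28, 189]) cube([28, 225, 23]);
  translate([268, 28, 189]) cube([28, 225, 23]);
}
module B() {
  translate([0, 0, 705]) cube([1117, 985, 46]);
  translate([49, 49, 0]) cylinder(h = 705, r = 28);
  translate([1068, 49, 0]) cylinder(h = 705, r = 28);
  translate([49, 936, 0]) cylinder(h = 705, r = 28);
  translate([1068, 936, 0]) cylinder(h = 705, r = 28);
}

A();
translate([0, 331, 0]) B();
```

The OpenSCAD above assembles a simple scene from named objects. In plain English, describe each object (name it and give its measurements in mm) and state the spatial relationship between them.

A is a four-legged stool. The seat is a 296×281×24 mm slab whose top surface is at z = 385 mm; four square legs, each 28×28 mm in cross-section, run from the floor (z = 0) to the underside of the seat, each flush with a corner of the seat. Four stretchers, 28 mm wide and 23 mm tall, connect adjacent legs with their undersides at z = 189 mm, each running between the inner faces of the legs it joins and aligned with the legs' outer faces on the other axis.

B is a table: top 1117 mm (x) × 985 mm (y), 46 mm thick, upper face at z = 751 mm, on four round legs of 56 mm diameter, each leg's bounding box inset 21 mm from the nearest pair of top edges, running from z = 0 to the bottom of the top.

The table is on the floor beside the stool on its +y side.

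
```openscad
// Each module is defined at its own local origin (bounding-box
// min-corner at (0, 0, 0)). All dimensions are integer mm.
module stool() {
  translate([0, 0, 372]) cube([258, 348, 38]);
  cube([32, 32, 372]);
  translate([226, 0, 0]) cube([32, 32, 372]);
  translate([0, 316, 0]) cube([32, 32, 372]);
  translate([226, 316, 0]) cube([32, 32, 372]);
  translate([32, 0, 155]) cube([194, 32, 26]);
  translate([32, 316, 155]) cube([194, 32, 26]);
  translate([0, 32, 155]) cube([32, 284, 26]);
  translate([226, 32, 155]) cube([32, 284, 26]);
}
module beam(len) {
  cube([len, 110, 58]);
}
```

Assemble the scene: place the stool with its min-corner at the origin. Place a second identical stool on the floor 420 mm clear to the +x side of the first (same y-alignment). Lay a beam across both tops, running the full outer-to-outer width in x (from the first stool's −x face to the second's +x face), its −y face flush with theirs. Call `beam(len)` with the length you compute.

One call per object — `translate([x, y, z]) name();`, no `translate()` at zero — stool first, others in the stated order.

stool();
translate([678, 0, 0]) stool();
translate([0, 0, 410]) beam(936);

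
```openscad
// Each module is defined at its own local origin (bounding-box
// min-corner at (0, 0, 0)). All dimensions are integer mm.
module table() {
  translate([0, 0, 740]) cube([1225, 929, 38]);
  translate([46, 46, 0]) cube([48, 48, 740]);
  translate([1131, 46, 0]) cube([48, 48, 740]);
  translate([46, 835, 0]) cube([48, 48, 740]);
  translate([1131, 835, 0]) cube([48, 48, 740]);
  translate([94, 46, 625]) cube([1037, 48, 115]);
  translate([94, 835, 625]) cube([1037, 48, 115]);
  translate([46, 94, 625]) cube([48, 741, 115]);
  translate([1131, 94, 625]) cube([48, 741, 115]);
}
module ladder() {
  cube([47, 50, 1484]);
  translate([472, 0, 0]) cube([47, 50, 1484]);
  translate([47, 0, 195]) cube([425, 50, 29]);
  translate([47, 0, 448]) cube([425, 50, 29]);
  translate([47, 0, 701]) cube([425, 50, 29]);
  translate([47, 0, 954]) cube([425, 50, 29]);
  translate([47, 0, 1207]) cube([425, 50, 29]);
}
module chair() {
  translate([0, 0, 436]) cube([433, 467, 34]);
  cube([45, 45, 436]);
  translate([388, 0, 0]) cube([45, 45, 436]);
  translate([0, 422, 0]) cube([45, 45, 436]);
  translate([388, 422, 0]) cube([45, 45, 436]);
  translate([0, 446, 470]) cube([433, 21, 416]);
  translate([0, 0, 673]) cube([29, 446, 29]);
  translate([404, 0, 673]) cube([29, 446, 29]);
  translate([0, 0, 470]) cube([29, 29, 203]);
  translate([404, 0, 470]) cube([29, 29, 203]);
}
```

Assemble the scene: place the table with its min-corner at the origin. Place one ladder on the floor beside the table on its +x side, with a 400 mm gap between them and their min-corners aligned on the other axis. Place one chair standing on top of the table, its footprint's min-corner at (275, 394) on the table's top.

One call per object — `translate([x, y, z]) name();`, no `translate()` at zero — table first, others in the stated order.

table();
translate([1625, 0, 0]) ladder();
translate([275, 394, 778]) chair();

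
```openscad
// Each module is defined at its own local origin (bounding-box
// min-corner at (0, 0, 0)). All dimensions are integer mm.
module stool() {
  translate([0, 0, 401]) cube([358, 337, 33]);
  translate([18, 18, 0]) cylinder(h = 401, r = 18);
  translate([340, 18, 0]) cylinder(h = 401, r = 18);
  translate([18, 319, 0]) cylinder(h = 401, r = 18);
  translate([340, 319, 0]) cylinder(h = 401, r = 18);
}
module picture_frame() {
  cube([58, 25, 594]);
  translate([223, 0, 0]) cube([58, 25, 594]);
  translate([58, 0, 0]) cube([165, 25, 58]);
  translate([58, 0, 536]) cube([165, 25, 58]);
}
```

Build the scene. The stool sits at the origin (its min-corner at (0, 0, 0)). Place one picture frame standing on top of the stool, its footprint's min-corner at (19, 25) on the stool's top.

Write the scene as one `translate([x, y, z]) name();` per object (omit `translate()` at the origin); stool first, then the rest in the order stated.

stool();
translate([19, 25, 434]) picture_frame();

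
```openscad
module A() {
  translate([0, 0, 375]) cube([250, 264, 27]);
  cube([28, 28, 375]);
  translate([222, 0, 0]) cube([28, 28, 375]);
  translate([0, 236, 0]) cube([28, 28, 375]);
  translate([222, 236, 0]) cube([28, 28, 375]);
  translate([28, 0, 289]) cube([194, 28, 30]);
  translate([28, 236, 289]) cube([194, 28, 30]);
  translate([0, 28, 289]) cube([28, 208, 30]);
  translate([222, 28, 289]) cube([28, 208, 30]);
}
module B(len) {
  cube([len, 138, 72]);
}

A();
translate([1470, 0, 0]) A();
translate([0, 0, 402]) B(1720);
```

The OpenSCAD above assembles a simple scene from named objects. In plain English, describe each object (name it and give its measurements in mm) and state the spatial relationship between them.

A is a simple wooden stool: a rectangular seat 250 mm (x) by 264 mm (y), 27 mm thick, top face at z = 402 mm, on four square legs, each 28×28 mm in cross-section. The legs rest on z = 0, each flush with a corner of the seat. Four stretchers, 28 mm wide and 30 mm tall, connect adjacent legs with their undersides at z = 289 mm, each running between the inner faces of the legs it joins and aligned with the legs' outer faces on the other axis.

B is a rectangular beam 1720 mm long (x), 138 mm deep (y), 72 mm thick (z).

The beam spans the tops of two stools placed 1220 mm apart, resting at z = 402 mm.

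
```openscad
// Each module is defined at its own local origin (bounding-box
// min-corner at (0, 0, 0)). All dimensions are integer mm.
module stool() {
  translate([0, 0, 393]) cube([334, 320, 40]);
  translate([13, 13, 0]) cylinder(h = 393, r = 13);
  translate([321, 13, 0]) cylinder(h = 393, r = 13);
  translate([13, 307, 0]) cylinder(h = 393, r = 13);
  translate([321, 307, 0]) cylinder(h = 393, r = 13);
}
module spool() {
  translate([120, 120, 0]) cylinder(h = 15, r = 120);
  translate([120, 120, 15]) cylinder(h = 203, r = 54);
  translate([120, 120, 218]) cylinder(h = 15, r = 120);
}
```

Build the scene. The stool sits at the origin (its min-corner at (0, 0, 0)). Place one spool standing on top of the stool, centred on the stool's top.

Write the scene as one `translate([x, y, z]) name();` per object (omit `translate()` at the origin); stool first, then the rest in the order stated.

stool();
translate([47, 40, 433]) spool();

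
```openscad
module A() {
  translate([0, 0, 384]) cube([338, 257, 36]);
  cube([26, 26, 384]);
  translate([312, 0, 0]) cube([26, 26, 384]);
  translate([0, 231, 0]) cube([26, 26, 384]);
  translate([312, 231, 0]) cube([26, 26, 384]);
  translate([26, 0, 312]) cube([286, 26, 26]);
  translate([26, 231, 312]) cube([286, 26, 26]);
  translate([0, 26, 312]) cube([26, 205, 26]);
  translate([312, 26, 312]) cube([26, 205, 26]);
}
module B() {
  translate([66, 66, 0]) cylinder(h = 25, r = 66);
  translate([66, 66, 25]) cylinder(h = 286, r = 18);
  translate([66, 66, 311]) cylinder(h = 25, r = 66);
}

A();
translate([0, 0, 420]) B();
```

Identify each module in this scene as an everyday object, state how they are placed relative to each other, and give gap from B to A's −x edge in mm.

The spool's min-x is at 0; the stool's min-x is 0; gap = 0 mm.

A is a stool. B is a spool. The spool is on top of the stool. The gap from the spool to the stool's −x edge is 0 mm.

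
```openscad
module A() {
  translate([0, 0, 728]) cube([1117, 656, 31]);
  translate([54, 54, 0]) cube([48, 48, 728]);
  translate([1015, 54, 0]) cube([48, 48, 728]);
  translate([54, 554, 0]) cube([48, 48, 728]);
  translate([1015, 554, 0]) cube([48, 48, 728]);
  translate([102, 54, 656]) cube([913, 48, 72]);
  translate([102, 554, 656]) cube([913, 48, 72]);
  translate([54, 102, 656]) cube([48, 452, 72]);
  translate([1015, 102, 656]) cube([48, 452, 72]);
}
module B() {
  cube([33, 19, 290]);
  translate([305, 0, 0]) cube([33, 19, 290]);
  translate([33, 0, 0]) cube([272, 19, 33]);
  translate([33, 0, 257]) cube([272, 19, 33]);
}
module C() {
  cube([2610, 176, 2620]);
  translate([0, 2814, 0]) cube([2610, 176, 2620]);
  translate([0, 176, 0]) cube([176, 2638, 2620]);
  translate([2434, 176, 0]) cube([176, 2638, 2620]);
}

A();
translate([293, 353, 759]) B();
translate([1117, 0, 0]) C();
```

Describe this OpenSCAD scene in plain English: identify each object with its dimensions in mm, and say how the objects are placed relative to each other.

A is a rectangular dining table. The top is 1117×656×31 mm with its upper surface at z = 759 mm. It stands on four 48×48 mm square legs, each inset 54 mm from the nearest pair of top edges, running from the floor to the underside of the top. Four apron rails, 48 mm thick and 72 mm tall, run between adjacent legs with their top edges flush with the underside of the top and their outer faces flush with the legs' outer faces.

B is a rectangular picture frame lying in the x–z plane (depth along y). The opening is 272 mm wide (x) by 224 mm tall (z), surrounded by a border 33 mm wide on all four sides. The frame is 19 mm deep and is made of two full-height vertical stiles with two horizontal rails fitted between them.

C is the wall frame of a small rectangular building: four walls, each 2620 mm tall and 176 mm thick, enclosing a footprint 2610 mm (x) by 2990 mm (y) outside-to-outside, with no floor or roof. The front and back walls (the −y and +y sides) span the full width; the two side walls fit between them.

The picture frame is on top of the table. The house frame is against the table's +x side, with their −y faces flush.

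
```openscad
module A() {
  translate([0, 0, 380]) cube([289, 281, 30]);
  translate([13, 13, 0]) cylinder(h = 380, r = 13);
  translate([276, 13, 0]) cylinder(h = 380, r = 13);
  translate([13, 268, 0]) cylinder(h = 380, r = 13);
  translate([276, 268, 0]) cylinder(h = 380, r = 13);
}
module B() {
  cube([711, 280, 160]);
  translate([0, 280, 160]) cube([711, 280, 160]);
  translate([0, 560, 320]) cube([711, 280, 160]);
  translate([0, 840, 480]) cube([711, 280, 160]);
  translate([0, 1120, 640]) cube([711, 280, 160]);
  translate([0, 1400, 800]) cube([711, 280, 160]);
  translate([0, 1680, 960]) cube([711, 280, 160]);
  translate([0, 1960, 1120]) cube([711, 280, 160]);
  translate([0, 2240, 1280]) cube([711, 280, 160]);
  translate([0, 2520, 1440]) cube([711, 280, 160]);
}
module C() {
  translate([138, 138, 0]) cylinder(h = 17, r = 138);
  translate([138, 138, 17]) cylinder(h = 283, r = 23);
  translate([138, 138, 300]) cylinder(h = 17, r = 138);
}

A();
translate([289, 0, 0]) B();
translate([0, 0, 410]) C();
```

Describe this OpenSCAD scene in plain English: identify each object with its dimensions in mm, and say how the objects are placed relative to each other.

A is a four-legged stool. The seat is 289×281 mm, 30 mm thick, top at z = 410 mm. It stands on four round legs, each 26 mm in diameter, from z = 0 to the seat underside, each leg's axis is inset half a diameter from the nearest pair of seat edges (so the leg's bounding box is flush with the corner).

B is a run of 10 identical solid stair steps. Each tread is 711×280 mm and each step block is 160 mm high. Step 1 rests on the floor; step k is offset from step 1 by (k−1)×280 mm in y and (k−1)×160 mm in z.

C is a spool: two coaxial disc flanges of radius 138 mm and thickness 17 mm, joined by a core cylinder of radius 23 mm and height 283 mm. The lower flange rests on z = 0 and the three cylinders share a vertical axis.

The staircase is against the stool's +x side, with their −y faces flush. The spool is on top of the stool.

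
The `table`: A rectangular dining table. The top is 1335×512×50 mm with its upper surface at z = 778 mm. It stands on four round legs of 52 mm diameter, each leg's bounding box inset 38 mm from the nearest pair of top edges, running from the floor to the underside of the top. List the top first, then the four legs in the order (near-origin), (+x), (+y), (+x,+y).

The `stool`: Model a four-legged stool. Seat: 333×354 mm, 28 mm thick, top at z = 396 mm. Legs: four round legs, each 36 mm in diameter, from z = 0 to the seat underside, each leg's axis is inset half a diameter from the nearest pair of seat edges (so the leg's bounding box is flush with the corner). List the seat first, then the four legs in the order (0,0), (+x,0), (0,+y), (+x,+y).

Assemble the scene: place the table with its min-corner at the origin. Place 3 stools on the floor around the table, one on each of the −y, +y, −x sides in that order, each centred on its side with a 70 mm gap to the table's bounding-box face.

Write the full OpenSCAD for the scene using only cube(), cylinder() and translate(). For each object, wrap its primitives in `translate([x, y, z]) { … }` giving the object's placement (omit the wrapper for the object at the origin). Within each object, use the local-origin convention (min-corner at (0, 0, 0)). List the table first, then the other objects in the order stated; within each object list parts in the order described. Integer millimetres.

translate([0, 0, 728]) cube([1335, 512, 50]);
translate([64, 64, 0]) cylinder(h = 728, r = 26);
translate([1271, 64, 0]) cylinder(h = 728, r = 26);
translate([64, 448, 0]) cylinder(h = 728, r = 26);
translate([1271, 448, 0]) cylinder(h = 728, r = 26);
translate([501, -424, 0]) {
  translate([0, 0, 368]) cube([333, 354, 28]);
  translate([18, 18, 0]) cylinder(h = 368, r = 18);
  translate([315, 18, 0]) cylinder(h = 368, r = 18);
  translate([18, 336, 0]) cylinder(h = 368, r = 18);
  translate([315, 336, 0]) cylinder(h = 368, r = 18);
}
translate([501, 582, 0]) {
  translate([0, 0, 368]) cube([333, 354, 28]);
  translate([18, 18, 0]) cylinder(h = 368, r = 18);
  translate([315, 18, 0]) cylinder(h = 368, r = 18);
  translate([18, 336, 0]) cylinder(h = 368, r = 18);
  translate([315, 336, 0]) cylinder(h = 368, r = 18);
}
translate([-403, 79, 0]) {
  translate([0, 0, 368]) cube([333, 354, 28]);
  translate([18, 18, 0]) cylinder(h = 368, r = 18);
  translate([315, 18, 0]) cylinder(h = 368, r = 18);
  translate([18, 336, 0]) cylinder(h = 368, r = 18);
  translate([315, 336, 0]) cylinder(h = 368, r = 18);
}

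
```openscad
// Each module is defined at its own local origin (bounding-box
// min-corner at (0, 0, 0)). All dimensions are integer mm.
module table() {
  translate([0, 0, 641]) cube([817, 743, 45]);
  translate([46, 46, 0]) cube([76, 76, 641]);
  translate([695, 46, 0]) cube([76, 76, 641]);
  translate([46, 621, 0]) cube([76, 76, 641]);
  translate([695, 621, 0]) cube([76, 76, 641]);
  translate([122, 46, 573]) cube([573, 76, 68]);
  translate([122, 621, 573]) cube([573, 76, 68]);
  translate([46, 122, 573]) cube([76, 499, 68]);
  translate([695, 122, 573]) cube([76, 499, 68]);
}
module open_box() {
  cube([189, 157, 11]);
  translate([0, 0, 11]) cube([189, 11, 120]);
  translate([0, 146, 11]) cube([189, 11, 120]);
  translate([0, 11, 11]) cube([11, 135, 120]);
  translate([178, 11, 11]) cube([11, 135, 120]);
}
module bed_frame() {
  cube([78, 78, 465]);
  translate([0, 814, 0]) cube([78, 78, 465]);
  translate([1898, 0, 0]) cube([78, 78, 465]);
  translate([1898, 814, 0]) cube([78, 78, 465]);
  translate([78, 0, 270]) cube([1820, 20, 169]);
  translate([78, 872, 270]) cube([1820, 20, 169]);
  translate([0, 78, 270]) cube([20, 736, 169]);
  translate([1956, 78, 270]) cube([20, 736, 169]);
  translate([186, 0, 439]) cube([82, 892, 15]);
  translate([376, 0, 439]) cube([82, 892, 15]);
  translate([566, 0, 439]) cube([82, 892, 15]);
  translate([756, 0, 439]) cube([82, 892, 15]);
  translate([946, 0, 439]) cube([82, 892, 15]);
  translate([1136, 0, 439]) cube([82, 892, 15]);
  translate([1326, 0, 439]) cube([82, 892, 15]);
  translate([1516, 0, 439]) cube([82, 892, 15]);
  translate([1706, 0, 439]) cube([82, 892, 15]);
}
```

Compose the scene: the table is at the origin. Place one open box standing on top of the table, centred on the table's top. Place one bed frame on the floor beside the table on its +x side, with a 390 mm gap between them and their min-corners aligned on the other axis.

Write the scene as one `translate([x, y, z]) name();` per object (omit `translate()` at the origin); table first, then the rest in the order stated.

table();
translate([314, 293, 686]) open_box();
translate([1207, 0, 0]) bed_frame();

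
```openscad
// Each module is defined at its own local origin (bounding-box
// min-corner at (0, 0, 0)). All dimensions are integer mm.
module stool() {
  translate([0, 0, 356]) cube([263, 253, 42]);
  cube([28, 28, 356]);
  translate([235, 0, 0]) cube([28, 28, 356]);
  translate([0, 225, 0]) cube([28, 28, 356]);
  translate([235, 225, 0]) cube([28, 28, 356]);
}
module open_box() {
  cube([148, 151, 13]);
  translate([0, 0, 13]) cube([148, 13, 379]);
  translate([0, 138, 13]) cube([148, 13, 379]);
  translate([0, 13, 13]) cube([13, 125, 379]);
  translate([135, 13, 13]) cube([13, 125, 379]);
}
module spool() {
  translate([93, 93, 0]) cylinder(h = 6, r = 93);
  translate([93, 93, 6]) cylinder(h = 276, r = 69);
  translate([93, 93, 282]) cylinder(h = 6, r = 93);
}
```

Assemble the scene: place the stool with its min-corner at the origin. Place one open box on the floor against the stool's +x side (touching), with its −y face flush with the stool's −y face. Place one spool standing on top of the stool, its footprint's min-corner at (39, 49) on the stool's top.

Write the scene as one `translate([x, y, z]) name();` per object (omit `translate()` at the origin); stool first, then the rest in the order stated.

stool();
translate([263, 0, 0]) open_box();
translate([39, 49, 398]) spool();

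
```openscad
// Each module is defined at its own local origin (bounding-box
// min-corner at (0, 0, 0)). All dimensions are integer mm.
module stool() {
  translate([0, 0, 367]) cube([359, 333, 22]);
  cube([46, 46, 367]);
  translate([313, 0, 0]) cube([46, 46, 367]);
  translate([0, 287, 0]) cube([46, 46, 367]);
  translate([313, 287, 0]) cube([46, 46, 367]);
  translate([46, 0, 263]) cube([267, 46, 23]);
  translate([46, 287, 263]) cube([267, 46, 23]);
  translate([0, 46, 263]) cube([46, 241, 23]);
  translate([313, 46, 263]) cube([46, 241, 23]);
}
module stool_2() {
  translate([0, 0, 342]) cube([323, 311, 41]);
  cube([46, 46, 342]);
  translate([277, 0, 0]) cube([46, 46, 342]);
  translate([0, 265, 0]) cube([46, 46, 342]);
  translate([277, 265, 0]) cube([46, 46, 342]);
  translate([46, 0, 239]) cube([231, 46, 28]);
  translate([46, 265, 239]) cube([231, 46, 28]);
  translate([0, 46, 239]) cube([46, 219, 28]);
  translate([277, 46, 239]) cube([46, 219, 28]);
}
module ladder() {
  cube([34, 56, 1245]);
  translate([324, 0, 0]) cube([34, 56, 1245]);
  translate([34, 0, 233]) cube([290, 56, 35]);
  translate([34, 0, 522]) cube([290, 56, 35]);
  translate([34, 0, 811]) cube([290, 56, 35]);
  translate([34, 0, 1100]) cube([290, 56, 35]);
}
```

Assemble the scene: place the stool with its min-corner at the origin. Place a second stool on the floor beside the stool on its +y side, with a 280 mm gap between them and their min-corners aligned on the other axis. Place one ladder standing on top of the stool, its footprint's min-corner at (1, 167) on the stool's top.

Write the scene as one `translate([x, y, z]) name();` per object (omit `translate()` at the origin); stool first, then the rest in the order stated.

stool();
translate([0, 613, 0]) stool_2();
translate([1, 167, 389]) ladder();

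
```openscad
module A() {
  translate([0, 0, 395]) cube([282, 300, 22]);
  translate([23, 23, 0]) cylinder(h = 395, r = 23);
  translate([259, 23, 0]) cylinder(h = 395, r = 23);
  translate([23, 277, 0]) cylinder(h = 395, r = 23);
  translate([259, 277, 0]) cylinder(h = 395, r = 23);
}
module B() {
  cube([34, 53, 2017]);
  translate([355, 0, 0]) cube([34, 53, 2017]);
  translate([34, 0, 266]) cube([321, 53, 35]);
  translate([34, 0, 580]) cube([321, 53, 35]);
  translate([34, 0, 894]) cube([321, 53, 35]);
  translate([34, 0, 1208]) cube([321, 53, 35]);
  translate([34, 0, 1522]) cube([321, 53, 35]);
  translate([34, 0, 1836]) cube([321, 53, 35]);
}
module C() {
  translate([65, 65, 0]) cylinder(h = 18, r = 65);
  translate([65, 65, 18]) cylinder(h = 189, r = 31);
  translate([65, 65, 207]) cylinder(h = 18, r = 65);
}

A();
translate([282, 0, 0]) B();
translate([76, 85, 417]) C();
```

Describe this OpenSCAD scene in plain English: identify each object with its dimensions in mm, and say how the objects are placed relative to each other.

A is a four-legged stool. The seat is 282×300 mm, 22 mm thick, top at z = 417 mm. It stands on four round legs, each 46 mm in diameter, from z = 0 to the seat underside, each leg's axis is inset half a diameter from the nearest pair of seat edges (so the leg's bounding box is flush with the corner).

B is a wooden ladder with two side rails of 34×53 mm section and 2017 mm height, set 389 mm apart overall. Between them run 6 rectangular rungs (53 mm deep, 35 mm thick), front faces flush with the rails' −y face. The bottom of the first rung is 266 mm above the floor and each subsequent rung is 314 mm higher than the one below.

C is a spool: two coaxial disc flanges of radius 65 mm and thickness 18 mm, joined by a core cylinder of radius 31 mm and height 189 mm. The lower flange rests on z = 0 and the three cylinders share a vertical axis.

The ladder is against the stool's +x side, with their −y faces flush. The spool is on top of the stool, centred.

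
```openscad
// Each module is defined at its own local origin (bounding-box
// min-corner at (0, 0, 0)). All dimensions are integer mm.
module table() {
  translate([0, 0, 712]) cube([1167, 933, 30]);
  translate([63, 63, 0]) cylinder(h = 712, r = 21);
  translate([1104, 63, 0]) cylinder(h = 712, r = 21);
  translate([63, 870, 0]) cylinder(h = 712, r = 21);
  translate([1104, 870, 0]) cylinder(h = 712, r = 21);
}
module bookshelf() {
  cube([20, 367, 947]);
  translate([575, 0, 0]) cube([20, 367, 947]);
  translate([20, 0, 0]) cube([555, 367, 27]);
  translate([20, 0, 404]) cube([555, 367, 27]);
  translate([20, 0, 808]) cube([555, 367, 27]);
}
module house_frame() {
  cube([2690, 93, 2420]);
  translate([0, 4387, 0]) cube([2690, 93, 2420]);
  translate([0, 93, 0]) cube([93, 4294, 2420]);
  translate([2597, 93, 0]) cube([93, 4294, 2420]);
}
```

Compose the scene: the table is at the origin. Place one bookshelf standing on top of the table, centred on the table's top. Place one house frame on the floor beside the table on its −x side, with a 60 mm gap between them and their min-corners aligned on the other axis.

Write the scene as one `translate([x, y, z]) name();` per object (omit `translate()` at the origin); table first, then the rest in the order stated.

table();
translate([286, 283, 742]) bookshelf();
translate([-2750, 0, 0]) house_frame();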